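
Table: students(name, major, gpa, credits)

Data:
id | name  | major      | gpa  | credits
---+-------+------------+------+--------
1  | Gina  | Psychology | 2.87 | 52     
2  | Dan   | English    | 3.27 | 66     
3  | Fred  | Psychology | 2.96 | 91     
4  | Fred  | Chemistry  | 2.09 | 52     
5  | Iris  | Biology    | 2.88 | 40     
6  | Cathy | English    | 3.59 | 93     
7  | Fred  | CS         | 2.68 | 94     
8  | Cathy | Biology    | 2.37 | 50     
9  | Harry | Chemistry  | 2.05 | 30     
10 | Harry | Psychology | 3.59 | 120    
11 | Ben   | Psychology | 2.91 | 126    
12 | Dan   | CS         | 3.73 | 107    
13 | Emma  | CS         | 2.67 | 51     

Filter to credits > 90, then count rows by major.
SELECT major, COUNT(*)
FROM students
WHERE credits > 90
GROUP BY major

Note: WHERE filters rows before grouping.

Result:
  CS: 2
  English: 1
  Psychology: 3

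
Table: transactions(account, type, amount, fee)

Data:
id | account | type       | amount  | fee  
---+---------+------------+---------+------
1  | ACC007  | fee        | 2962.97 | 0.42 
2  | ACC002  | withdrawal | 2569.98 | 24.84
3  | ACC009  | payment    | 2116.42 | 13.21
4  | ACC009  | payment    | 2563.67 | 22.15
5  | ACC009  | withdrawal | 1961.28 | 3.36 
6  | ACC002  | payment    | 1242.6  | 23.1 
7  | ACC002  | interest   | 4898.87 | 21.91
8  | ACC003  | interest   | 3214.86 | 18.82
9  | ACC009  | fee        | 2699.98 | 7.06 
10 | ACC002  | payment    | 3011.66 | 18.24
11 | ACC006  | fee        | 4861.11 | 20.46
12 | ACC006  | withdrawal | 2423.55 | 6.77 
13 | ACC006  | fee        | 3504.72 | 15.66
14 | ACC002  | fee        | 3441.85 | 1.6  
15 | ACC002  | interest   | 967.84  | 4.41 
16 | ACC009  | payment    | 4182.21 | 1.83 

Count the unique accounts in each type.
SELECT type, COUNT(DISTINCT account)
FROM transactions
GROUP BY type

Result:
  fee: 4 distinct
  interest: 2 distinct
  payment: 2 distinct
  withdrawal: 3 distinct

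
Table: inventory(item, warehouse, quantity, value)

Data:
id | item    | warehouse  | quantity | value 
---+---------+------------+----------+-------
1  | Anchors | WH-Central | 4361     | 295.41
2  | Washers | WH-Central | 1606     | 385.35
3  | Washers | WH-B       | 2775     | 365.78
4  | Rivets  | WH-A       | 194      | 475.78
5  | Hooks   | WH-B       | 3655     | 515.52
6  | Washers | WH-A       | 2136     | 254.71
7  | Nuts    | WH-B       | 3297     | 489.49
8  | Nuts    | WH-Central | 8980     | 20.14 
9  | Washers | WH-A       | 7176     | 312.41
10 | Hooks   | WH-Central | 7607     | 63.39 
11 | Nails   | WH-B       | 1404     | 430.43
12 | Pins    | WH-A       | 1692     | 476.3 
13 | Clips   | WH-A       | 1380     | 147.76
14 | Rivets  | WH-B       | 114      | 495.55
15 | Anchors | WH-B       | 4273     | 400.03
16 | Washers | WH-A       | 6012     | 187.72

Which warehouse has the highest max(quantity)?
SELECT warehouse, MAX(quantity) as val
FROM inventory
GROUP BY warehouse
ORDER BY val DESC
LIMIT 1

Result: WH-Central with max(quantity) = 8980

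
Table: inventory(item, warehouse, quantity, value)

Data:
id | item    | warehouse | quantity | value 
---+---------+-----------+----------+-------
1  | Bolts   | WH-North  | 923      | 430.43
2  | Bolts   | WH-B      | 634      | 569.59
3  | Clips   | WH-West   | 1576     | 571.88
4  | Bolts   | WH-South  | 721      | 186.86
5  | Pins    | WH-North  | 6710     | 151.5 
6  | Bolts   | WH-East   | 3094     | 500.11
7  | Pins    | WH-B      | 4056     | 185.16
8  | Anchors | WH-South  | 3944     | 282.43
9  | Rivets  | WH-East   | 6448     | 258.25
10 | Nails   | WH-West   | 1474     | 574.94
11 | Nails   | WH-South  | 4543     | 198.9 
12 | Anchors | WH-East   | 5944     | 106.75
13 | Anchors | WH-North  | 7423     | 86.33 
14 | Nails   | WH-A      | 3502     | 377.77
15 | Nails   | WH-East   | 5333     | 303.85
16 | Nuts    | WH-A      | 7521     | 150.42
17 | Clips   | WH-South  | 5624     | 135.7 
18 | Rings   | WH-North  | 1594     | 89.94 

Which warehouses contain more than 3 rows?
SELECT warehouse, COUNT(*) as cnt
FROM inventory
GROUP BY warehouse
HAVING COUNT(*) > 3

Result:
  WH-East: 4
  WH-North: 4
  WH-South: 4

Note: HAVING filters groups after aggregation, WHERE filters rows before.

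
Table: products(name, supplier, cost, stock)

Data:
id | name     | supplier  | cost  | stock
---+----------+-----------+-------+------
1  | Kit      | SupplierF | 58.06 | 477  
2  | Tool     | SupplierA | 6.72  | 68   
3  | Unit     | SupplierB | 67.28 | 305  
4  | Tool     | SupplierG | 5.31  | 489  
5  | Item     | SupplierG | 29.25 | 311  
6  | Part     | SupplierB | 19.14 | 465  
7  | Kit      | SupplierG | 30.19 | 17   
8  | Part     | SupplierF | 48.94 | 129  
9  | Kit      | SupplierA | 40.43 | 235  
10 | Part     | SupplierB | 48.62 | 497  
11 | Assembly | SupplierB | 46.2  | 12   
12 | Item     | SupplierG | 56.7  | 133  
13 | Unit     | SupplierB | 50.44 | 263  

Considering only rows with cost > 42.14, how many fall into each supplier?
SELECT supplier, COUNT(*)
FROM products
WHERE cost > 42.14
GROUP BY supplier

Note: WHERE filters rows before grouping.

Result:
  SupplierB: 4
  SupplierF: 2
  SupplierG: 1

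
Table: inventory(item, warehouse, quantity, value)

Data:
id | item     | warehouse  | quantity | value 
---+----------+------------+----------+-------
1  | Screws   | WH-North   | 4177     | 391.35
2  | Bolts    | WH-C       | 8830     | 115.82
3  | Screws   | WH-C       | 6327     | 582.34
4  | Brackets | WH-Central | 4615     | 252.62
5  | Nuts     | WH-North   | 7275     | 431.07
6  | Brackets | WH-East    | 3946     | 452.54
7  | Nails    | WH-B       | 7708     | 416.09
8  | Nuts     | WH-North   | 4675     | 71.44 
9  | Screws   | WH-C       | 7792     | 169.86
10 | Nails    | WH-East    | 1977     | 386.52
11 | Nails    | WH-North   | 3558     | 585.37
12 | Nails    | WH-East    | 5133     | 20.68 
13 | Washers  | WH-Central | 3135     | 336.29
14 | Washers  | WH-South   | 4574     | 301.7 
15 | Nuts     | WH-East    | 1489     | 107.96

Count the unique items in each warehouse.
SELECT warehouse, COUNT(DISTINCT item)
FROM inventory
GROUP BY warehouse

Result:
  WH-B: 1 distinct
  WH-C: 2 distinct
  WH-Central: 2 distinct
  WH-East: 3 distinct
  WH-North: 3 distinct
  WH-South: 1 distinct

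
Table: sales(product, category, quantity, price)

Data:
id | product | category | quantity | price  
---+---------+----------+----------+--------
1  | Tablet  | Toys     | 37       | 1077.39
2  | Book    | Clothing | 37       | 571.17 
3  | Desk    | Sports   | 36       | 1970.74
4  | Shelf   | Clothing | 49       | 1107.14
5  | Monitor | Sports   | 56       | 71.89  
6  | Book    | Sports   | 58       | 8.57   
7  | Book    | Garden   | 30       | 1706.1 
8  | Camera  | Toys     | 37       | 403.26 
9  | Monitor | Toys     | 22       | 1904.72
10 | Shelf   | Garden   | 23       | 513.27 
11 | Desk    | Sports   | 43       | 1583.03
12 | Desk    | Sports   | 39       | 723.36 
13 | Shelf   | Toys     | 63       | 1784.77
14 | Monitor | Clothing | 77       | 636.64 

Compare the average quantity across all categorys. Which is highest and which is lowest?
SELECT category, AVG(quantity)
FROM sales
GROUP BY category
ORDER BY AVG(quantity)

All groups:
  Garden: 26.50
  Toys: 39.75
  Sports: 46.40
  Clothing: 54.33

Highest: Clothing (54.33)
Lowest: Garden (26.50)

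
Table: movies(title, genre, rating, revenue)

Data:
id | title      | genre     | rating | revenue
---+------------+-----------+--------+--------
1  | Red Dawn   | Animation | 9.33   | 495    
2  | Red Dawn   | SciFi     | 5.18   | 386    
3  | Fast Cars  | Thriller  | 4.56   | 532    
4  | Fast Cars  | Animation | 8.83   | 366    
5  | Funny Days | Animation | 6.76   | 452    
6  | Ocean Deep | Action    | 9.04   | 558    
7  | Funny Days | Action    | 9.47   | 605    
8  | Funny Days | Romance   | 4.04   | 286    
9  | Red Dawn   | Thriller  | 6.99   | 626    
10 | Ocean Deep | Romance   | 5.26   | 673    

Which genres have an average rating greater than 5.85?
SELECT genre, AVG(rating)
FROM movies
GROUP BY genre
HAVING AVG(rating) > 5.85

Result:
  Action: avg=9.26
  Animation: avg=8.31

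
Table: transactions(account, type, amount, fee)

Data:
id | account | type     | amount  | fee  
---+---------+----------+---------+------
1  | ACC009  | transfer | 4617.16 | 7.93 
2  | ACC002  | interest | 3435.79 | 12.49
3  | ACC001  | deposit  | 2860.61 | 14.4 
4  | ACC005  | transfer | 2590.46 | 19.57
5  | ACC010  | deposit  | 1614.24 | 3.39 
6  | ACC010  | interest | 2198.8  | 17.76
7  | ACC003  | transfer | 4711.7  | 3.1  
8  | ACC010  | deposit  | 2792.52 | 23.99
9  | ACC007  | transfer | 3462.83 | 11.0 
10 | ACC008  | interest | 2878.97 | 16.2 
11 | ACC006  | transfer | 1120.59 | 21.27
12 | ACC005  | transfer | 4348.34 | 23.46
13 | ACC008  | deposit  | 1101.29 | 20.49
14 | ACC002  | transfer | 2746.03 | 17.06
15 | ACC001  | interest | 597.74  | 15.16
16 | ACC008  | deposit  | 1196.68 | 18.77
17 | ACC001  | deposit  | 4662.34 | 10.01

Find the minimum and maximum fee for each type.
SELECT type, MIN(fee), MAX(fee)
FROM transactions
GROUP BY type

Result:
  deposit: min=3.39, max=23.99
  interest: min=12.49, max=17.76
  transfer: min=3.10, max=23.46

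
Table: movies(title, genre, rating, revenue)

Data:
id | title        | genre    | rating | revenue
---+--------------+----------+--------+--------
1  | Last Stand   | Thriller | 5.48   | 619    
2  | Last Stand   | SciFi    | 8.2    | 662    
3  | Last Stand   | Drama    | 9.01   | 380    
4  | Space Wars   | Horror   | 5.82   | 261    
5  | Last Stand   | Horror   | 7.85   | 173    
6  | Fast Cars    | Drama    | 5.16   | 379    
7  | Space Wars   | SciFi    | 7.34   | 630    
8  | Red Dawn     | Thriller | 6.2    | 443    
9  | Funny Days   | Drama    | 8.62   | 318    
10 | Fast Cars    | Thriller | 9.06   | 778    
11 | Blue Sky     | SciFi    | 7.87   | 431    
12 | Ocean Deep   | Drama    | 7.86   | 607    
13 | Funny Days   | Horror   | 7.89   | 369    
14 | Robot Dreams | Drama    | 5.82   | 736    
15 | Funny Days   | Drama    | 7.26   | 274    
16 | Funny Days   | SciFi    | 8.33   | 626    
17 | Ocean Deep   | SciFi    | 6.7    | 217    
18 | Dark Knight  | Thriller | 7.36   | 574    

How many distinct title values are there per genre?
SELECT genre, COUNT(DISTINCT title)
FROM movies
GROUP BY genre

Result:
  Drama: 5 distinct
  Horror: 3 distinct
  SciFi: 5 distinct
  Thriller: 4 distinct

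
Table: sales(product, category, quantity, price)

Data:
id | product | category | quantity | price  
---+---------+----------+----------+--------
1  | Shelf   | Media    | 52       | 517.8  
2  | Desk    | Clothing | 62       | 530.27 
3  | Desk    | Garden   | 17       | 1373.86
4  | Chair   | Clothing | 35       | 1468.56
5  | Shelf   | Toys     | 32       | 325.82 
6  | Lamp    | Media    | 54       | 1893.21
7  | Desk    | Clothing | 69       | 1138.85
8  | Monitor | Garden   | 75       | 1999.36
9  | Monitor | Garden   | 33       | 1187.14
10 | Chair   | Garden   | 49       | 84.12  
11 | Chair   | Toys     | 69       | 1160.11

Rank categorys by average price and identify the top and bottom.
SELECT category, AVG(price)
FROM sales
GROUP BY category
ORDER BY AVG(price)

All groups:
  Toys: 742.97
  Clothing: 1045.89
  Garden: 1161.12
  Media: 1205.51

Highest: Media (1205.51)
Lowest: Toys (742.97)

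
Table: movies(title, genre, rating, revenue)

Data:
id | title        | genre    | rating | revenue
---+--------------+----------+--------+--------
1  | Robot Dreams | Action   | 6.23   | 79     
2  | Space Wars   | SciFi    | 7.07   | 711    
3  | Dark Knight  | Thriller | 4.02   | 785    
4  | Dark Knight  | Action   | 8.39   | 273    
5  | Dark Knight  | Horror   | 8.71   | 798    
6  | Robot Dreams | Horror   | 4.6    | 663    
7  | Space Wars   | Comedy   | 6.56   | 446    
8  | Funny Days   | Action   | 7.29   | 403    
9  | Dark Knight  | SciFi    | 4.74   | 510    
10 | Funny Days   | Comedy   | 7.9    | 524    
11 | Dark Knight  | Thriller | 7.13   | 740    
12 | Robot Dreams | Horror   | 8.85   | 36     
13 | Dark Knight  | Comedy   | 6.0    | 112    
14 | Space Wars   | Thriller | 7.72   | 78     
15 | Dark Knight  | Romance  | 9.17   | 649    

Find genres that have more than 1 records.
SELECT genre, COUNT(*) as cnt
FROM movies
GROUP BY genre
HAVING COUNT(*) > 1

Result:
  Action: 3
  Comedy: 3
  Horror: 3
  SciFi: 2
  Thriller: 3

Note: HAVING filters groups after aggregation, WHERE filters rows before.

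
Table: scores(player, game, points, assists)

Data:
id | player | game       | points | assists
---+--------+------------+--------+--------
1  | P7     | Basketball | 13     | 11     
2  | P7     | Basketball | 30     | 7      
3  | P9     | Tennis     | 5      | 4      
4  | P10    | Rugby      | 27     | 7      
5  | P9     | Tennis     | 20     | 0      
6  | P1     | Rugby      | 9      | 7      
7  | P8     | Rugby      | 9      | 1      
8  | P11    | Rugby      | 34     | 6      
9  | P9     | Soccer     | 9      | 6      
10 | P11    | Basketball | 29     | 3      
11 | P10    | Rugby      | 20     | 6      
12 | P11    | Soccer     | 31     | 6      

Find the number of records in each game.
SELECT game, COUNT(*) as count
FROM scores
GROUP BY game

Result:
  Basketball: 3
  Rugby: 5
  Soccer: 2
  Tennis: 2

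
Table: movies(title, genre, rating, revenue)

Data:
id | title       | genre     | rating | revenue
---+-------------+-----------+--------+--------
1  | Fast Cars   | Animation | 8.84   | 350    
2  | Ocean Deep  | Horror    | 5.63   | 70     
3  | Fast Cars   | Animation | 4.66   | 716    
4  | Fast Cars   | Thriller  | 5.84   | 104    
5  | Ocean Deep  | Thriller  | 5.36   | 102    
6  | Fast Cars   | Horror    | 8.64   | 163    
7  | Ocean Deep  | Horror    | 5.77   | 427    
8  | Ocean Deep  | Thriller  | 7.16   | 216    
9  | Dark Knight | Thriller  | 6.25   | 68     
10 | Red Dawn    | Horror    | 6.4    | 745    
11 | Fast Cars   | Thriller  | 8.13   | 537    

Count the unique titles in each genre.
SELECT genre, COUNT(DISTINCT title)
FROM movies
GROUP BY genre

Result:
  Animation: 1 distinct
  Horror: 3 distinct
  Thriller: 3 distinct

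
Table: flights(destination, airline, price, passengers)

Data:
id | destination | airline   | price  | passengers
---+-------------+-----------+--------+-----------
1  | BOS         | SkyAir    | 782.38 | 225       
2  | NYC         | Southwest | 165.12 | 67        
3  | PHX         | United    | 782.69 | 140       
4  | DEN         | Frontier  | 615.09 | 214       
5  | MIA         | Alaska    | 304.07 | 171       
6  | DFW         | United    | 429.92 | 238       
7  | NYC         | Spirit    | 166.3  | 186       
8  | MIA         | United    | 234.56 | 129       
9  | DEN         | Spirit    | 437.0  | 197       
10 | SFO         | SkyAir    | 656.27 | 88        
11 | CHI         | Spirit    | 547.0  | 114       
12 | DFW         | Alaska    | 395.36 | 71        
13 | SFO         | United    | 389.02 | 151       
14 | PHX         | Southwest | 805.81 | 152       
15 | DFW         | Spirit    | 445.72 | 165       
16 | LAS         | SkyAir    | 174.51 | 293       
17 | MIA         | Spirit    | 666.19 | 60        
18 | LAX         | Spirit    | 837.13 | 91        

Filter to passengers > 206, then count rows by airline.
SELECT airline, COUNT(*)
FROM flights
WHERE passengers > 206
GROUP BY airline

Note: WHERE filters rows before grouping.

Result:
  Frontier: 1
  SkyAir: 2
  United: 1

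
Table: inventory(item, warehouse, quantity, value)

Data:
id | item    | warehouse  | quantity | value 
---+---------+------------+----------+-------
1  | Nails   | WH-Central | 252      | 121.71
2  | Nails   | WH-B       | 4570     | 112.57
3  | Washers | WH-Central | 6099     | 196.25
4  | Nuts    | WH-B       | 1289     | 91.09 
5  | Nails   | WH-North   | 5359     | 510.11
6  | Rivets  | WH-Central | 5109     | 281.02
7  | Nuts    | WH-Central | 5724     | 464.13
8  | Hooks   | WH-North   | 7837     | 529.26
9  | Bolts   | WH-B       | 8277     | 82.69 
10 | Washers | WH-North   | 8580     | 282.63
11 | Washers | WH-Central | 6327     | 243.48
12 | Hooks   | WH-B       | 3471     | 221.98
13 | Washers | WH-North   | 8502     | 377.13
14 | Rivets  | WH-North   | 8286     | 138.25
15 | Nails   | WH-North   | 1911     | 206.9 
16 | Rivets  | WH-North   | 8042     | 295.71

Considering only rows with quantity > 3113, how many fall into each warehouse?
SELECT warehouse, COUNT(*)
FROM inventory
WHERE quantity > 3113
GROUP BY warehouse

Note: WHERE filters rows before grouping.

Result:
  WH-B: 3
  WH-Central: 4
  WH-North: 6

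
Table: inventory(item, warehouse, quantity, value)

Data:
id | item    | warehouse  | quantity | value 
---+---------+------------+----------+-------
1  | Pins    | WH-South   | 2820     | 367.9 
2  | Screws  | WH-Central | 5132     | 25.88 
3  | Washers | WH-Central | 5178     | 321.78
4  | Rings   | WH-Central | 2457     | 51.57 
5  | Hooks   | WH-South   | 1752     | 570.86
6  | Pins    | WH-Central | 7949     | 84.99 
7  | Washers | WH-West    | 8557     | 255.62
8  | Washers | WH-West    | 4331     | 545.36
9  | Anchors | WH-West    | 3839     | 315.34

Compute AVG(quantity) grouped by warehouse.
SELECT warehouse, AVG(quantity) as result
FROM inventory
GROUP BY warehouse

Result:
  WH-Central: 5179.00
  WH-South: 2286.00
  WH-West: 5575.67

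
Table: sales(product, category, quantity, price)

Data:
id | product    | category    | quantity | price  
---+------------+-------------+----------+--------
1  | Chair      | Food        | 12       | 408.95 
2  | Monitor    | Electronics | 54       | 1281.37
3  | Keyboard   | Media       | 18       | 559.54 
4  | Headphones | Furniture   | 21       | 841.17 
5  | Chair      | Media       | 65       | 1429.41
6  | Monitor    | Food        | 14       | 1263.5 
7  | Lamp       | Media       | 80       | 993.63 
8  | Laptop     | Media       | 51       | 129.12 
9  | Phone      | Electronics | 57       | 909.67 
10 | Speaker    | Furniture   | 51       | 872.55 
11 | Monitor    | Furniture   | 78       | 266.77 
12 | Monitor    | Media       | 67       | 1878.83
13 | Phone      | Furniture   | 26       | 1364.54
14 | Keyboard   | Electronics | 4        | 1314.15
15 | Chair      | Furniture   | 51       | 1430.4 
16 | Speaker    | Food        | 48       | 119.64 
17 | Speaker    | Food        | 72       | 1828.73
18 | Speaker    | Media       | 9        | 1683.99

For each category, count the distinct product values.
SELECT category, COUNT(DISTINCT product)
FROM sales
GROUP BY category

Result:
  Electronics: 3 distinct
  Food: 3 distinct
  Furniture: 5 distinct
  Media: 6 distinct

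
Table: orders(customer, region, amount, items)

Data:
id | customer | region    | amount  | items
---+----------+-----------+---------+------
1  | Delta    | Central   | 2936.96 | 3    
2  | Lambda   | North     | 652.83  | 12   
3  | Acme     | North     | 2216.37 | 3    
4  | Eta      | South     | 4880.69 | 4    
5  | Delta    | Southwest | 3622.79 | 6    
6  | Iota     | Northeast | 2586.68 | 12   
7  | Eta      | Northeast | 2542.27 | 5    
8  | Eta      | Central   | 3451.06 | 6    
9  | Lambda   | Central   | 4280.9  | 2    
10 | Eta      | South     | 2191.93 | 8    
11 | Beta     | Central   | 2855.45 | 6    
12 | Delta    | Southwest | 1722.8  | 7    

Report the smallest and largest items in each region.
SELECT region, MIN(items), MAX(items)
FROM orders
GROUP BY region

Result:
  Central: min=2, max=6
  North: min=3, max=12
  Northeast: min=5, max=12
  South: min=4, max=8
  Southwest: min=6, max=7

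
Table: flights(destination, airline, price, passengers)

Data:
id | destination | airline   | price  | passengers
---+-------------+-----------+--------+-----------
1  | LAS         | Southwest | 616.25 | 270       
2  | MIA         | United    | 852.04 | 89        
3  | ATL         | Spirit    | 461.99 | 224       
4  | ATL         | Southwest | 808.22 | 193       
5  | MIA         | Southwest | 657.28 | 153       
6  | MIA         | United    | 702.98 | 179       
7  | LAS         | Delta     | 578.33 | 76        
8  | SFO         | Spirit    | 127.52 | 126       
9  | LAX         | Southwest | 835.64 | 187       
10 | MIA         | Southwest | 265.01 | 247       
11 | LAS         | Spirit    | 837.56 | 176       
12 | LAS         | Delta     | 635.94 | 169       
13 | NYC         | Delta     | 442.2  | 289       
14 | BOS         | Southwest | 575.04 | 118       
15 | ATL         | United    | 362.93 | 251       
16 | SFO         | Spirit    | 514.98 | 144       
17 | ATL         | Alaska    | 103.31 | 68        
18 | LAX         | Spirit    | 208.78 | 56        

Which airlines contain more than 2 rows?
SELECT airline, COUNT(*) as cnt
FROM flights
GROUP BY airline
HAVING COUNT(*) > 2

Result:
  Delta: 3
  Southwest: 6
  Spirit: 5
  United: 3

Note: HAVING filters groups after aggregation, WHERE filters rows before.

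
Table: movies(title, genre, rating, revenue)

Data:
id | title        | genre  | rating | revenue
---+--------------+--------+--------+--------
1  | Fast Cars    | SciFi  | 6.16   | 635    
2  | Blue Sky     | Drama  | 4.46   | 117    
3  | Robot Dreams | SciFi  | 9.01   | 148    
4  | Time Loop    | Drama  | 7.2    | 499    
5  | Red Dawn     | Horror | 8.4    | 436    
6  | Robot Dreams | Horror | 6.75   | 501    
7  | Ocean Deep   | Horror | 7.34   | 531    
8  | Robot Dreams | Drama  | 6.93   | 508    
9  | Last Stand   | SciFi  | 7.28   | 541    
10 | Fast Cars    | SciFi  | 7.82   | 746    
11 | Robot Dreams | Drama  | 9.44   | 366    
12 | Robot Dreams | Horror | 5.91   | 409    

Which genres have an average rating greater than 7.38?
SELECT genre, AVG(rating)
FROM movies
GROUP BY genre
HAVING AVG(rating) > 7.38

Result:
  SciFi: avg=7.57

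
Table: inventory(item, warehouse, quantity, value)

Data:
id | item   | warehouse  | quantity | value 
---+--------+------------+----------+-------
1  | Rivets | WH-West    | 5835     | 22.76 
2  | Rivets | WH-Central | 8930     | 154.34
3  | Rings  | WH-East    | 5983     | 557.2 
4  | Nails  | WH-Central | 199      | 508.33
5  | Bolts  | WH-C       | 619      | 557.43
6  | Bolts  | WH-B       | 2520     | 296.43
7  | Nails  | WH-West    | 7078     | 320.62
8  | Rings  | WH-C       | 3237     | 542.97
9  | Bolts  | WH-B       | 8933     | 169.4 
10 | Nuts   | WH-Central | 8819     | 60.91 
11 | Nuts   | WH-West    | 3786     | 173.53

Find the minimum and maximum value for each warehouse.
SELECT warehouse, MIN(value), MAX(value)
FROM inventory
GROUP BY warehouse

Result:
  WH-B: min=169.40, max=296.43
  WH-C: min=542.97, max=557.43
  WH-Central: min=60.91, max=508.33
  WH-East: min=557.20, max=557.20
  WH-West: min=22.76, max=320.62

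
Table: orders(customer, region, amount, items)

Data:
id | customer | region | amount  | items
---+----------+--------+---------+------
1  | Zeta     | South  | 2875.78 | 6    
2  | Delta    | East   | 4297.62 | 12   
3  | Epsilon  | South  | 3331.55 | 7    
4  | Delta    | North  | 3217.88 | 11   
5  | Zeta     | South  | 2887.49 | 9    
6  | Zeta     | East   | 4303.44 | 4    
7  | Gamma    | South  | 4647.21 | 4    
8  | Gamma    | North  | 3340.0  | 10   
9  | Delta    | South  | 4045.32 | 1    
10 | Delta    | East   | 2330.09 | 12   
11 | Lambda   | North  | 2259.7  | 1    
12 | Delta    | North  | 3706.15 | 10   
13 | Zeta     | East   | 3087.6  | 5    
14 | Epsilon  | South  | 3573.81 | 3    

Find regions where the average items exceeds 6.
SELECT region, AVG(items)
FROM orders
GROUP BY region
HAVING AVG(items) > 6

Result:
  East: avg=8.25
  North: avg=8.00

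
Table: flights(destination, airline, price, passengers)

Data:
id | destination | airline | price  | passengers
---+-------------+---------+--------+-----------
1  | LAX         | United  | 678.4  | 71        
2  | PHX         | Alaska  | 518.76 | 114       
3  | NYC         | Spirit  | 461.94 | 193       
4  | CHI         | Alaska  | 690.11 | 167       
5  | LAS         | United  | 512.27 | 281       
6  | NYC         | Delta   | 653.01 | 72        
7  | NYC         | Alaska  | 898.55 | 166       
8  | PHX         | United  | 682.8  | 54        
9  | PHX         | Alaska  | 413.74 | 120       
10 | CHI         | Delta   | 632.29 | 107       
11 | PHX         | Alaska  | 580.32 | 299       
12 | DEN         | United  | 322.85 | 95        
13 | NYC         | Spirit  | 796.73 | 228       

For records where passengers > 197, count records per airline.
SELECT airline, COUNT(*)
FROM flights
WHERE passengers > 197
GROUP BY airline

Note: WHERE filters rows before grouping.

Result:
  Alaska: 1
  Spirit: 1
  United: 1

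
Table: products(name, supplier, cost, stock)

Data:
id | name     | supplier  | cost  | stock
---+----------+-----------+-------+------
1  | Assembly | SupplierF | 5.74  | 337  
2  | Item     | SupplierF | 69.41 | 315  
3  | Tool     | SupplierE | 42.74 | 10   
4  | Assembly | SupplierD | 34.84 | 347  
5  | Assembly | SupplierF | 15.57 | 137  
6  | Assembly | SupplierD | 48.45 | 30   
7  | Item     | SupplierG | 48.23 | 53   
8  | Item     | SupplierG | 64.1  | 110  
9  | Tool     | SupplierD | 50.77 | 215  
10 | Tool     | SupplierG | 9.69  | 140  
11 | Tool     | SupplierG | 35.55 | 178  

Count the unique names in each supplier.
SELECT supplier, COUNT(DISTINCT name)
FROM products
GROUP BY supplier

Result:
  SupplierD: 2 distinct
  SupplierE: 1 distinct
  SupplierF: 2 distinct
  SupplierG: 2 distinct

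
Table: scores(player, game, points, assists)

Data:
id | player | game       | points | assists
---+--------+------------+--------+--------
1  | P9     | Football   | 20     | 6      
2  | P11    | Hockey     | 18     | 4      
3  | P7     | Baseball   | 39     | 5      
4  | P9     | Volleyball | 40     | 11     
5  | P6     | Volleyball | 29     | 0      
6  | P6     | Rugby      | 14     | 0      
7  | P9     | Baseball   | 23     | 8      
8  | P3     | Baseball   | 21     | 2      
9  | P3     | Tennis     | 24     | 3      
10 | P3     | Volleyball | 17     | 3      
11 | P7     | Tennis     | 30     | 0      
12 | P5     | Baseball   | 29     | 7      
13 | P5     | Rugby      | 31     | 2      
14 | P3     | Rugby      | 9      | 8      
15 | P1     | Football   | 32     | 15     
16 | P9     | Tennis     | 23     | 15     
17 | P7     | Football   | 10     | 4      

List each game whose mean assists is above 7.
SELECT game, AVG(assists)
FROM scores
GROUP BY game
HAVING AVG(assists) > 7

Result:
  Football: avg=8.33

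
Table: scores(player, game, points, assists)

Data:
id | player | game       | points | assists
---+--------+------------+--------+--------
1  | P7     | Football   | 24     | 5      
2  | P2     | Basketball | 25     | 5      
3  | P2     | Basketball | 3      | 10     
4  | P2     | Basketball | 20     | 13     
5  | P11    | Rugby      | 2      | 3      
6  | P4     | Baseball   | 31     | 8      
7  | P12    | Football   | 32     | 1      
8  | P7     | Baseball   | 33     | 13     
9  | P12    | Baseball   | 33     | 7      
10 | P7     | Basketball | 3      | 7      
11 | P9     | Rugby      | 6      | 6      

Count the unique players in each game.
SELECT game, COUNT(DISTINCT player)
FROM scores
GROUP BY game

Result:
  Baseball: 3 distinct
  Basketball: 2 distinct
  Football: 2 distinct
  Rugby: 2 distinct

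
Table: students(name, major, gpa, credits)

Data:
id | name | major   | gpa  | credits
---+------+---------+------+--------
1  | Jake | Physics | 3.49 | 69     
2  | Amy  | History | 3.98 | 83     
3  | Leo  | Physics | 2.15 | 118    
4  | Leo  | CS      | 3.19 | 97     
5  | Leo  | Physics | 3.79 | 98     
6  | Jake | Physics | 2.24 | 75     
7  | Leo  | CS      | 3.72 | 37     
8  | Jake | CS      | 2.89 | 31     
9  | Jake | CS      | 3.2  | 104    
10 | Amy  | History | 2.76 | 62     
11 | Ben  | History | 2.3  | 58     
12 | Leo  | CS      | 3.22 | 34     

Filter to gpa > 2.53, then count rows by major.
SELECT major, COUNT(*)
FROM students
WHERE gpa > 2.53
GROUP BY major

Note: WHERE filters rows before grouping.

Result:
  CS: 5
  History: 2
  Physics: 2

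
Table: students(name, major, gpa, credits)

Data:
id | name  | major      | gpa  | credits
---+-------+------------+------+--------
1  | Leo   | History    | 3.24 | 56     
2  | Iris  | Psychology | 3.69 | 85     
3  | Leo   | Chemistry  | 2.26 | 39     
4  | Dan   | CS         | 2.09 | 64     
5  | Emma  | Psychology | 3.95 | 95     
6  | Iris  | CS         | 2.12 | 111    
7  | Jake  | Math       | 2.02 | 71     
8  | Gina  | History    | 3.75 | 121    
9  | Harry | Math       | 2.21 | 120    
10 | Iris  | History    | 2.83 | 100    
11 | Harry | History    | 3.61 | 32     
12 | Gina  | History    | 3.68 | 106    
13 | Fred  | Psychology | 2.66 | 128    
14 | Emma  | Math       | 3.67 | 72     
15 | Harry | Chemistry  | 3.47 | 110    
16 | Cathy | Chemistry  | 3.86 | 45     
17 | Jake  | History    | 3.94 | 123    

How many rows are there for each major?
SELECT major, COUNT(*) as count
FROM students
GROUP BY major

Result:
  CS: 2
  Chemistry: 3
  History: 6
  Math: 3
  Psychology: 3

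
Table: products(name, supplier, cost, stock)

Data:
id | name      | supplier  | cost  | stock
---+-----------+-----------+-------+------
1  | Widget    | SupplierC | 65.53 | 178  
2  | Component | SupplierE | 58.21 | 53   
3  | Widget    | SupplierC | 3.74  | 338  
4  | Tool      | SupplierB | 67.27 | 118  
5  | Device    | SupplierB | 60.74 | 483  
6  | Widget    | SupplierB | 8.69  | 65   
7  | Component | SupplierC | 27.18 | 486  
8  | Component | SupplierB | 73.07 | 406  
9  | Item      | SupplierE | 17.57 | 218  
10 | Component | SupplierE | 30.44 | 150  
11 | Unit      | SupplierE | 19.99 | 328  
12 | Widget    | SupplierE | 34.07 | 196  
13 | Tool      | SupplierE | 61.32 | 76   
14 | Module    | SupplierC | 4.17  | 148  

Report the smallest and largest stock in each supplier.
SELECT supplier, MIN(stock), MAX(stock)
FROM products
GROUP BY supplier

Result:
  SupplierB: min=65, max=483
  SupplierC: min=148, max=486
  SupplierE: min=53, max=328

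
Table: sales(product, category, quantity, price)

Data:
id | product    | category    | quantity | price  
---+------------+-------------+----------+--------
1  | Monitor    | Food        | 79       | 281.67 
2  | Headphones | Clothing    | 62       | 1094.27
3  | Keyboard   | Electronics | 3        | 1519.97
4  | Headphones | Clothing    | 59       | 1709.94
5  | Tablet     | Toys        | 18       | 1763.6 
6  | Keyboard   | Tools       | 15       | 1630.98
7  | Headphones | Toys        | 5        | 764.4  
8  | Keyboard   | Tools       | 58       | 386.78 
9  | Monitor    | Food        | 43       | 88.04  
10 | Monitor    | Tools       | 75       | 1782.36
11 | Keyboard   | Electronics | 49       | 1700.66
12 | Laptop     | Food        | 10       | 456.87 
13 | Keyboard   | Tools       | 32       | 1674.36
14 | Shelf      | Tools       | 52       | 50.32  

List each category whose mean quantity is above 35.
SELECT category, AVG(quantity)
FROM sales
GROUP BY category
HAVING AVG(quantity) > 35

Result:
  Clothing: avg=60.50
  Food: avg=44.00
  Tools: avg=46.40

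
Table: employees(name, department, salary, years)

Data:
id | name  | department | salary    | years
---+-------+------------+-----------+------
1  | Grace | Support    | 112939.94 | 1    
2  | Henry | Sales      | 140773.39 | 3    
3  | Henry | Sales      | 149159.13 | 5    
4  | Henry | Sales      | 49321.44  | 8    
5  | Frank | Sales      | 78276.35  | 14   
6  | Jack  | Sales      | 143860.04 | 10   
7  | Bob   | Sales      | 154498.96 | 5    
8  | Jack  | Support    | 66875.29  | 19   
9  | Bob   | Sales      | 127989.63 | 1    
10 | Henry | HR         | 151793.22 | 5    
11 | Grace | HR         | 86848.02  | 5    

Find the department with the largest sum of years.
SELECT department, SUM(years) as val
FROM employees
GROUP BY department
ORDER BY val DESC
LIMIT 1

Result: Sales with sum(years) = 46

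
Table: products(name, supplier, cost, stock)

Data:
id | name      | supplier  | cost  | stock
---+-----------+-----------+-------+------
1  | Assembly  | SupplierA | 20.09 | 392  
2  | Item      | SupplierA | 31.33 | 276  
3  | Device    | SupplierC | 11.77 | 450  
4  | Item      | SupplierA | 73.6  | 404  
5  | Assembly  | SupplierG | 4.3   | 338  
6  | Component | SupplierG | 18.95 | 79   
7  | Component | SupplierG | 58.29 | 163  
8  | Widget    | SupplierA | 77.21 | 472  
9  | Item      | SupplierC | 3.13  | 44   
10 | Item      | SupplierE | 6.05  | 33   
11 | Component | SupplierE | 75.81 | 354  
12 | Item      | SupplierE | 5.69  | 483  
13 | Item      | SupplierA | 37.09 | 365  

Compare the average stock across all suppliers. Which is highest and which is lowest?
SELECT supplier, AVG(stock)
FROM products
GROUP BY supplier
ORDER BY AVG(stock)

All groups:
  SupplierG: 193.33
  SupplierC: 247.00
  SupplierE: 290.00
  SupplierA: 381.80

Highest: SupplierA (381.80)
Lowest: SupplierG (193.33)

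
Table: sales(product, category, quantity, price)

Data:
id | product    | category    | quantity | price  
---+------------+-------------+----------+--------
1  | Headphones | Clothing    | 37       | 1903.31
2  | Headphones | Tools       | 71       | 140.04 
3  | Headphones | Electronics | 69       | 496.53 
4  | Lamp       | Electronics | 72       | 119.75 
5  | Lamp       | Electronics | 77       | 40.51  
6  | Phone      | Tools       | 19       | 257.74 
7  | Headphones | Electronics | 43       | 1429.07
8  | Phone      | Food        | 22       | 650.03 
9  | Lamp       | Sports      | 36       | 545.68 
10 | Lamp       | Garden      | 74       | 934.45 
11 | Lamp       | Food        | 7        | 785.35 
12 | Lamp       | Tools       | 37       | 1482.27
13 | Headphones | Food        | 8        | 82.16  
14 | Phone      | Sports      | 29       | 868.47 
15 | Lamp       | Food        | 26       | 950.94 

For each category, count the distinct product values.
SELECT category, COUNT(DISTINCT product)
FROM sales
GROUP BY category

Result:
  Clothing: 1 distinct
  Electronics: 2 distinct
  Food: 3 distinct
  Garden: 1 distinct
  Sports: 2 distinct
  Tools: 3 distinct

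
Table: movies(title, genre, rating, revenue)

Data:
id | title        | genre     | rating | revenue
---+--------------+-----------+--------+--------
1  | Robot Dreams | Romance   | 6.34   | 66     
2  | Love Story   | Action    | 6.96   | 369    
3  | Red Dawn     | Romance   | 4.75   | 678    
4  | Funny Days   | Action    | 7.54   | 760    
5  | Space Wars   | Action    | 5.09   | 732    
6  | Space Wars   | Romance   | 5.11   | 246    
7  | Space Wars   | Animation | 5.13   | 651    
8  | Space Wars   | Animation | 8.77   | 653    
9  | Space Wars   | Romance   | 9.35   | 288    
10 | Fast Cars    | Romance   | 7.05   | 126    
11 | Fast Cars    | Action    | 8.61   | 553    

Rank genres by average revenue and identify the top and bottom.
SELECT genre, AVG(revenue)
FROM movies
GROUP BY genre
ORDER BY AVG(revenue)

All groups:
  Romance: 280.80
  Action: 603.50
  Animation: 652.00

Highest: Animation (652.00)
Lowest: Romance (280.80)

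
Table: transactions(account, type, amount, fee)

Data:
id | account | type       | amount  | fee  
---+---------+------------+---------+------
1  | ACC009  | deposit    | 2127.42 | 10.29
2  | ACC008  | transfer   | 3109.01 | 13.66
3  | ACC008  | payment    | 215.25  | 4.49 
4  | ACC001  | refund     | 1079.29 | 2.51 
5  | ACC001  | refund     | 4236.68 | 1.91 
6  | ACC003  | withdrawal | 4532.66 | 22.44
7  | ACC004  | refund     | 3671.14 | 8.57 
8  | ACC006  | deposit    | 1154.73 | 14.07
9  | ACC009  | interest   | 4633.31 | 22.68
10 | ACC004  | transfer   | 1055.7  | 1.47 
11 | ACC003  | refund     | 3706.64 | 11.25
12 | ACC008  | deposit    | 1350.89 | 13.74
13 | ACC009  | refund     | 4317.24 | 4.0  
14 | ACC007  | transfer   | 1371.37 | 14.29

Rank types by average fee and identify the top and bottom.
SELECT type, AVG(fee)
FROM transactions
GROUP BY type
ORDER BY AVG(fee)

All groups:
  payment: 4.49
  refund: 5.65
  transfer: 9.81
  deposit: 12.70
  withdrawal: 22.44
  interest: 22.68

Highest: interest (22.68)
Lowest: payment (4.49)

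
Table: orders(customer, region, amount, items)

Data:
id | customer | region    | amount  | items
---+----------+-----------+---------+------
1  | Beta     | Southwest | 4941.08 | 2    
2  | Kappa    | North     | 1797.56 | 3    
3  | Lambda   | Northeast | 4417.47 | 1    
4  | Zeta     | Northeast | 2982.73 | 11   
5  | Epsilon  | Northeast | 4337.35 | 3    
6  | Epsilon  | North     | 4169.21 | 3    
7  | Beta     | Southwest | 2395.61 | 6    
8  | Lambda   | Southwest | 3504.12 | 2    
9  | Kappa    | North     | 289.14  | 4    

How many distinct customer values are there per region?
SELECT region, COUNT(DISTINCT customer)
FROM orders
GROUP BY region

Result:
  North: 2 distinct
  Northeast: 3 distinct
  Southwest: 2 distinct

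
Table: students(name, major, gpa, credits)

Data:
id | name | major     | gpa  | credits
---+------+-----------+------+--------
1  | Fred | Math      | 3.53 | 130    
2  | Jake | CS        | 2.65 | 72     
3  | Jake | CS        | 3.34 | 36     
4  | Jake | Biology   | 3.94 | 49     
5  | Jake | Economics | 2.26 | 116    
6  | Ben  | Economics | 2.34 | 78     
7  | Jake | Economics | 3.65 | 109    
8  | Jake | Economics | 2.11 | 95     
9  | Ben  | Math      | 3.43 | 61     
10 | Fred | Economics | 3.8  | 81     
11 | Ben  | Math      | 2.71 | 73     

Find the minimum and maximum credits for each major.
SELECT major, MIN(credits), MAX(credits)
FROM students
GROUP BY major

Result:
  Biology: min=49, max=49
  CS: min=36, max=72
  Economics: min=78, max=116
  Math: min=61, max=130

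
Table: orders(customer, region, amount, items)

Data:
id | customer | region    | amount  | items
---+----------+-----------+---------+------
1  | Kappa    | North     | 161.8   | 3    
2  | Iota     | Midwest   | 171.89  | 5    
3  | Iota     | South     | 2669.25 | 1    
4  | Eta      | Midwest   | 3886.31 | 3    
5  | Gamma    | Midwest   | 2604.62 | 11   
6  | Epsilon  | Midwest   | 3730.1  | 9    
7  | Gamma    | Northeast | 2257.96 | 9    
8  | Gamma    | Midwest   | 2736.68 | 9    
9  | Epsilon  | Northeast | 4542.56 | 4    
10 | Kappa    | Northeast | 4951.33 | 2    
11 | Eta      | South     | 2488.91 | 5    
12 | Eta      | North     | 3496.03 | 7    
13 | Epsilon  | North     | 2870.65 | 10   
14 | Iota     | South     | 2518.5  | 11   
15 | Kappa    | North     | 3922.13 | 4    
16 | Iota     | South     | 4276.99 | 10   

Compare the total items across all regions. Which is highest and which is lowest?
SELECT region, SUM(items)
FROM orders
GROUP BY region
ORDER BY SUM(items)

All groups:
  Northeast: 15
  North: 24
  South: 27
  Midwest: 37

Highest: Midwest (37)
Lowest: Northeast (15)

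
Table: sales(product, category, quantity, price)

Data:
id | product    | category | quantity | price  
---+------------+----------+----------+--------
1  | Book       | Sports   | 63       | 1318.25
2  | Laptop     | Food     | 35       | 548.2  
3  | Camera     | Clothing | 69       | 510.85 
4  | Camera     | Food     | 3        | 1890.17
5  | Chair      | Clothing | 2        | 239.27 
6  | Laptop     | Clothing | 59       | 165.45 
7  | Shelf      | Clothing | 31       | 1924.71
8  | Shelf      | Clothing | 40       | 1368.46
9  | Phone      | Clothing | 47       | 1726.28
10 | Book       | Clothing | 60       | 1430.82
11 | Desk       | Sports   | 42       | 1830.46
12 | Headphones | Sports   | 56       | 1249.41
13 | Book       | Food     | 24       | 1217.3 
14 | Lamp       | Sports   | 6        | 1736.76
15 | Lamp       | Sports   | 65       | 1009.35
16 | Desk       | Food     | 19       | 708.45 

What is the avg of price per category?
SELECT category, AVG(price) as result
FROM sales
GROUP BY category

Result:
  Clothing: 1052.26
  Food: 1091.03
  Sports: 1428.85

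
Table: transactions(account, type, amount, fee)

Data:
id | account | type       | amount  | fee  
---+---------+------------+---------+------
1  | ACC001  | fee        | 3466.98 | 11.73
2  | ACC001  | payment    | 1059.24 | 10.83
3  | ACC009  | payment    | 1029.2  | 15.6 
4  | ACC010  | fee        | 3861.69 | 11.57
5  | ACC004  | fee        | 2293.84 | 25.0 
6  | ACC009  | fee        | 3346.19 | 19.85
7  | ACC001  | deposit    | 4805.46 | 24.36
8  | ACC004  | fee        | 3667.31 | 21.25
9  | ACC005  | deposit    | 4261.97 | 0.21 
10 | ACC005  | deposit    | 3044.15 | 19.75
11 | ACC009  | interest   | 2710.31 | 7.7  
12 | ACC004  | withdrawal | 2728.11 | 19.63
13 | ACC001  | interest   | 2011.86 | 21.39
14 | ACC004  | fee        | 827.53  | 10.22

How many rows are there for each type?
SELECT type, COUNT(*) as count
FROM transactions
GROUP BY type

Result:
  deposit: 3
  fee: 6
  interest: 2
  payment: 2
  withdrawal: 1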